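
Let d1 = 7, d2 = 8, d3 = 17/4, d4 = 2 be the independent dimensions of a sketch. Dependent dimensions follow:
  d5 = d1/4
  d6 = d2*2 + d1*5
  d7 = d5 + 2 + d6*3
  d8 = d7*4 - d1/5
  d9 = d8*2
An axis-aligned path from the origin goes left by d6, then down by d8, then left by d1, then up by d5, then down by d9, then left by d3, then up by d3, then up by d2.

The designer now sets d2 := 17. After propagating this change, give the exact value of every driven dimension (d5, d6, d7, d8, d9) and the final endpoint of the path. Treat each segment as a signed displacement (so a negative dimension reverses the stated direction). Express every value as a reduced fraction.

d5 = 7/4
d6 = 69
d7 = 843/4
d8 = 4208/5
d9 = 8416/5
endpoint = (-321/4, -12509/5)

Apply edit: d2 := 17
  d5 = d1/4 = 7/4
  d6 = d2*2 + d1*5 = 69
  d7 = d5 + 2 + d6*3 = 843/4
  d8 = d7*4 - d1/5 = 4208/5
  d9 = d8*2 = 8416/5
Walk from origin (0, 0):
  seg 1: left by d6 = 69 → (-69, 0)
  seg 2: down by d8 = 4208/5 → (-69, -4208/5)
  seg 3: left by d1 = 7 → (-76, -4208/5)
  seg 4: up by d5 = 7/4 → (-76, -16797/20)
  seg 5: down by d9 = 8416/5 → (-76, -50461/20)
  seg 6: left by d3 = 17/4 → (-321/4, -50461/20)
  seg 7: up by d3 = 17/4 → (-321/4, -12594/5)
  seg 8: up by d2 = 17 → (-321/4, -12509/5)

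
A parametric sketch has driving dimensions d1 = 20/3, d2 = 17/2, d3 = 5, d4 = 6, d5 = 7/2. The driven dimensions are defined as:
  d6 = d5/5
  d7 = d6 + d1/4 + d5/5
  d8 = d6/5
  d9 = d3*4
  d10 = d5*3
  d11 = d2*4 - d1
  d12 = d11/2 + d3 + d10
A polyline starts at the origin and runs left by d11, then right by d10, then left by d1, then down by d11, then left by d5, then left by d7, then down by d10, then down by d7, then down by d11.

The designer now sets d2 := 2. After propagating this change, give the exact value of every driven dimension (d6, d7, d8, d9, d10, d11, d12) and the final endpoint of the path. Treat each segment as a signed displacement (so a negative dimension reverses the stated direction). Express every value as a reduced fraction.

d6 = 7/10
d7 = 46/15
d8 = 7/50
d9 = 20
d10 = 21/2
d11 = 4/3
d12 = 97/6
endpoint = (-61/15, -487/30)

Apply edit: d2 := 2
  d6 = d5/5 = 7/10
  d7 = d6 + d1/4 + d5/5 = 46/15
  d8 = d6/5 = 7/50
  d9 = d3*4 = 20
  d10 = d5*3 = 21/2
  d11 = d2*4 - d1 = 4/3
  d12 = d11/2 + d3 + d10 = 97/6
Walk from origin (0, 0):
  seg 1: left by d11 = 4/3 → (-4/3, 0)
  seg 2: right by d10 = 21/2 → (55/6, 0)
  seg 3: left by d1 = 20/3 → (5/2, 0)
  seg 4: down by d11 = 4/3 → (5/2, -4/3)
  seg 5: left by d5 = 7/2 → (-1, -4/3)
  seg 6: left by d7 = 46/15 → (-61/15, -4/3)
  seg 7: down by d10 = 21/2 → (-61/15, -71/6)
  seg 8: down by d7 = 46/15 → (-61/15, -149/10)
  seg 9: down by d11 = 4/3 → (-61/15, -487/30)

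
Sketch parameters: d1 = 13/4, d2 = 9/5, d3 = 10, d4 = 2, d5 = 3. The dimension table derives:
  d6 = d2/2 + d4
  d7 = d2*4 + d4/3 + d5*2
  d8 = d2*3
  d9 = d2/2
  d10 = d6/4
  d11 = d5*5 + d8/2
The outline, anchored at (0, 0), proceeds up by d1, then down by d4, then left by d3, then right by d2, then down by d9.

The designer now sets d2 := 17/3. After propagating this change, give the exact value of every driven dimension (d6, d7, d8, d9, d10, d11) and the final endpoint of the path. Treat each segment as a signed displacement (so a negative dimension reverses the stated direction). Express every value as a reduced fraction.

Apply edit: d2 := 17/3
  d6 = d2/2 + d4 = 29/6
  d7 = d2*4 + d4/3 + d5*2 = 88/3
  d8 = d2*3 = 17
  d9 = d2/2 = 17/6
  d10 = d6/4 = 29/24
  d11 = d5*5 + d8/2 = 47/2
Walk from origin (0, 0):
  seg 1: up by d1 = 13/4 → (0, 13/4)
  seg 2: down by d4 = 2 → (0, 5/4)
  seg 3: left by d3 = 10 → (-10, 5/4)
  seg 4: right by d2 = 17/3 → (-13/3, 5/4)
  seg 5: down by d9 = 17/6 → (-13/3, -19/12)

d6 = 29/6
d7 = 88/3
d8 = 17
d9 = 17/6
d10 = 29/24
d11 = 47/2
endpoint = (-13/3, -19/12)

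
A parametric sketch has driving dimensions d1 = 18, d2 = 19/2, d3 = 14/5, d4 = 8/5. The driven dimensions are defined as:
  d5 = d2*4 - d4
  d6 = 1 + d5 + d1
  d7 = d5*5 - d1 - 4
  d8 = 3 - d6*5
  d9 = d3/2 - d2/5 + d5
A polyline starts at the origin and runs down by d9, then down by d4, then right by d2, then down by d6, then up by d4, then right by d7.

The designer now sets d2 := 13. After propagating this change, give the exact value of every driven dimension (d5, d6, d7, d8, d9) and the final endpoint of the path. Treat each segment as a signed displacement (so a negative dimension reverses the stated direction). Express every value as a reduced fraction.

Apply edit: d2 := 13
  d5 = d2*4 - d4 = 252/5
  d6 = 1 + d5 + d1 = 347/5
  d7 = d5*5 - d1 - 4 = 230
  d8 = 3 - d6*5 = -344
  d9 = d3/2 - d2/5 + d5 = 246/5
Walk from origin (0, 0):
  seg 1: down by d9 = 246/5 → (0, -246/5)
  seg 2: down by d4 = 8/5 → (0, -254/5)
  seg 3: right by d2 = 13 → (13, -254/5)
  seg 4: down by d6 = 347/5 → (13, -601/5)
  seg 5: up by d4 = 8/5 → (13, -593/5)
  seg 6: right by d7 = 230 → (243, -593/5)

d5 = 252/5
d6 = 347/5
d7 = 230
d8 = -344
d9 = 246/5
endpoint = (243, -593/5)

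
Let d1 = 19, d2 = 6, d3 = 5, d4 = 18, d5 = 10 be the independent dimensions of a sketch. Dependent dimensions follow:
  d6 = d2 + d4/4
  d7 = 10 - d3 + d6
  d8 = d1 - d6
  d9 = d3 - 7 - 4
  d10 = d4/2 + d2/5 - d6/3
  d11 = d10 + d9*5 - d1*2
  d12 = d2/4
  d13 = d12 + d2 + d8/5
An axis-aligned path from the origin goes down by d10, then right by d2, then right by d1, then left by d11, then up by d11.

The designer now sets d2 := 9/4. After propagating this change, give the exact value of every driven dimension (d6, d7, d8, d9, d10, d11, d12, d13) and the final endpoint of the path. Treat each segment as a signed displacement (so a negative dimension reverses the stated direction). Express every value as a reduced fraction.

Apply edit: d2 := 9/4
  d6 = d2 + d4/4 = 27/4
  d7 = 10 - d3 + d6 = 47/4
  d8 = d1 - d6 = 49/4
  d9 = d3 - 7 - 4 = -6
  d10 = d4/2 + d2/5 - d6/3 = 36/5
  d11 = d10 + d9*5 - d1*2 = -304/5
  d12 = d2/4 = 9/16
  d13 = d12 + d2 + d8/5 = 421/80
Walk from origin (0, 0):
  seg 1: down by d10 = 36/5 → (0, -36/5)
  seg 2: right by d2 = 9/4 → (9/4, -36/5)
  seg 3: right by d1 = 19 → (85/4, -36/5)
  seg 4: left by d11 = -304/5 → (1641/20, -36/5)
  seg 5: up by d11 = -304/5 → (1641/20, -68)

d6 = 27/4
d7 = 47/4
d8 = 49/4
d9 = -6
d10 = 36/5
d11 = -304/5
d12 = 9/16
d13 = 421/80
endpoint = (1641/20, -68)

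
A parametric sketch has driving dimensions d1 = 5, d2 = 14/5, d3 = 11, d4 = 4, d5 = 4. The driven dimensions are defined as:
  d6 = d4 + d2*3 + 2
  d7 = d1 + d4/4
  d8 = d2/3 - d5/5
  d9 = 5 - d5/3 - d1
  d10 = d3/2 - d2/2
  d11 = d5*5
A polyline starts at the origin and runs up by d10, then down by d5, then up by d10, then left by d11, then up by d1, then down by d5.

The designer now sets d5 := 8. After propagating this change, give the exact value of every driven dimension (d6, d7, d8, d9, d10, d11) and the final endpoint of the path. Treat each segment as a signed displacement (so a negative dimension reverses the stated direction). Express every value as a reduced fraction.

d6 = 72/5
d7 = 6
d8 = -2/3
d9 = -8/3
d10 = 41/10
d11 = 40
endpoint = (-40, -14/5)

Apply edit: d5 := 8
  d6 = d4 + d2*3 + 2 = 72/5
  d7 = d1 + d4/4 = 6
  d8 = d2/3 - d5/5 = -2/3
  d9 = 5 - d5/3 - d1 = -8/3
  d10 = d3/2 - d2/2 = 41/10
  d11 = d5*5 = 40
Walk from origin (0, 0):
  seg 1: up by d10 = 41/10 → (0, 41/10)
  seg 2: down by d5 = 8 → (0, -39/10)
  seg 3: up by d10 = 41/10 → (0, 1/5)
  seg 4: left by d11 = 40 → (-40, 1/5)
  seg 5: up by d1 = 5 → (-40, 26/5)
  seg 6: down by d5 = 8 → (-40, -14/5)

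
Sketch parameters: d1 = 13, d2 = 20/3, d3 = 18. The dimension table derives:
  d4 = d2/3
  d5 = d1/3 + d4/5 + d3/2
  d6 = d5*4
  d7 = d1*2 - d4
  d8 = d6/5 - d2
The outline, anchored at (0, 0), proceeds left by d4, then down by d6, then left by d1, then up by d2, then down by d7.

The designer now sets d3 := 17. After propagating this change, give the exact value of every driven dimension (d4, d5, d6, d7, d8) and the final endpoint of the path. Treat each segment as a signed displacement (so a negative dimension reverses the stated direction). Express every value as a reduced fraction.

Apply edit: d3 := 17
  d4 = d2/3 = 20/9
  d5 = d1/3 + d4/5 + d3/2 = 239/18
  d6 = d5*4 = 478/9
  d7 = d1*2 - d4 = 214/9
  d8 = d6/5 - d2 = 178/45
Walk from origin (0, 0):
  seg 1: left by d4 = 20/9 → (-20/9, 0)
  seg 2: down by d6 = 478/9 → (-20/9, -478/9)
  seg 3: left by d1 = 13 → (-137/9, -478/9)
  seg 4: up by d2 = 20/3 → (-137/9, -418/9)
  seg 5: down by d7 = 214/9 → (-137/9, -632/9)

d4 = 20/9
d5 = 239/18
d6 = 478/9
d7 = 214/9
d8 = 178/45
endpoint = (-137/9, -632/9)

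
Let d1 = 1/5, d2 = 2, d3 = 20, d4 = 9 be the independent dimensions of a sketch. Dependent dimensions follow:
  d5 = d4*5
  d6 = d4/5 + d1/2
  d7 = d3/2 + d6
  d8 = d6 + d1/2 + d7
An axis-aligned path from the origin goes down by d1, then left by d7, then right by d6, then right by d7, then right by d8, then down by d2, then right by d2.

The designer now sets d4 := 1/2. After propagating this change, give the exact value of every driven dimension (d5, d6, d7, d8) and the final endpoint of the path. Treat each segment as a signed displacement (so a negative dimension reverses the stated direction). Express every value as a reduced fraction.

Apply edit: d4 := 1/2
  d5 = d4*5 = 5/2
  d6 = d4/5 + d1/2 = 1/5
  d7 = d3/2 + d6 = 51/5
  d8 = d6 + d1/2 + d7 = 21/2
Walk from origin (0, 0):
  seg 1: down by d1 = 1/5 → (0, -1/5)
  seg 2: left by d7 = 51/5 → (-51/5, -1/5)
  seg 3: right by d6 = 1/5 → (-10, -1/5)
  seg 4: right by d7 = 51/5 → (1/5, -1/5)
  seg 5: right by d8 = 21/2 → (107/10, -1/5)
  seg 6: down by d2 = 2 → (107/10, -11/5)
  seg 7: right by d2 = 2 → (127/10, -11/5)

d5 = 5/2
d6 = 1/5
d7 = 51/5
d8 = 21/2
endpoint = (127/10, -11/5)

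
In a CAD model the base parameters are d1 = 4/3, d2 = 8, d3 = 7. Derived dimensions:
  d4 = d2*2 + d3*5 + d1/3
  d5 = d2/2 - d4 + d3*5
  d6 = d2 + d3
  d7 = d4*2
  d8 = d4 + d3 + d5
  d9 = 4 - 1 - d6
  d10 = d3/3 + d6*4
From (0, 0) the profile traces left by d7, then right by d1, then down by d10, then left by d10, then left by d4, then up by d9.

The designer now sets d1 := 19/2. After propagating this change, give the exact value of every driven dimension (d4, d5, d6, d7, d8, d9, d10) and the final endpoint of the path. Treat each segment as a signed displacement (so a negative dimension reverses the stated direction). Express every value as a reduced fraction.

d4 = 325/6
d5 = -91/6
d6 = 15
d7 = 325/3
d8 = 46
d9 = -12
d10 = 187/3
endpoint = (-646/3, -223/3)

Apply edit: d1 := 19/2
  d4 = d2*2 + d3*5 + d1/3 = 325/6
  d5 = d2/2 - d4 + d3*5 = -91/6
  d6 = d2 + d3 = 15
  d7 = d4*2 = 325/3
  d8 = d4 + d3 + d5 = 46
  d9 = 4 - 1 - d6 = -12
  d10 = d3/3 + d6*4 = 187/3
Walk from origin (0, 0):
  seg 1: left by d7 = 325/3 → (-325/3, 0)
  seg 2: right by d1 = 19/2 → (-593/6, 0)
  seg 3: down by d10 = 187/3 → (-593/6, -187/3)
  seg 4: left by d10 = 187/3 → (-967/6, -187/3)
  seg 5: left by d4 = 325/6 → (-646/3, -187/3)
  seg 6: up by d9 = -12 → (-646/3, -223/3)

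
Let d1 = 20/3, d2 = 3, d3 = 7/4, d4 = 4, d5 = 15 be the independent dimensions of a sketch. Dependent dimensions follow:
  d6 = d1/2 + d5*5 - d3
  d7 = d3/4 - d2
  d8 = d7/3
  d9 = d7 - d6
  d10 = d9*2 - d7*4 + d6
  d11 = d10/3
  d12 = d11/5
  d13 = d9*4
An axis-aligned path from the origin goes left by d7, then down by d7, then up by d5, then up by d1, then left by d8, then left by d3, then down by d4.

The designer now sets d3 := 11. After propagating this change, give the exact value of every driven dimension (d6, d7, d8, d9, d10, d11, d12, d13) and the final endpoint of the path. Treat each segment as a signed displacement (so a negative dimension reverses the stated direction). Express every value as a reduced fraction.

d6 = 202/3
d7 = -1/4
d8 = -1/12
d9 = -811/12
d10 = -401/6
d11 = -401/18
d12 = -401/90
d13 = -811/3
endpoint = (-32/3, 215/12)

Apply edit: d3 := 11
  d6 = d1/2 + d5*5 - d3 = 202/3
  d7 = d3/4 - d2 = -1/4
  d8 = d7/3 = -1/12
  d9 = d7 - d6 = -811/12
  d10 = d9*2 - d7*4 + d6 = -401/6
  d11 = d10/3 = -401/18
  d12 = d11/5 = -401/90
  d13 = d9*4 = -811/3
Walk from origin (0, 0):
  seg 1: left by d7 = -1/4 → (1/4, 0)
  seg 2: down by d7 = -1/4 → (1/4, 1/4)
  seg 3: up by d5 = 15 → (1/4, 61/4)
  seg 4: up by d1 = 20/3 → (1/4, 263/12)
  seg 5: left by d8 = -1/12 → (1/3, 263/12)
  seg 6: left by d3 = 11 → (-32/3, 263/12)
  seg 7: down by d4 = 4 → (-32/3, 215/12)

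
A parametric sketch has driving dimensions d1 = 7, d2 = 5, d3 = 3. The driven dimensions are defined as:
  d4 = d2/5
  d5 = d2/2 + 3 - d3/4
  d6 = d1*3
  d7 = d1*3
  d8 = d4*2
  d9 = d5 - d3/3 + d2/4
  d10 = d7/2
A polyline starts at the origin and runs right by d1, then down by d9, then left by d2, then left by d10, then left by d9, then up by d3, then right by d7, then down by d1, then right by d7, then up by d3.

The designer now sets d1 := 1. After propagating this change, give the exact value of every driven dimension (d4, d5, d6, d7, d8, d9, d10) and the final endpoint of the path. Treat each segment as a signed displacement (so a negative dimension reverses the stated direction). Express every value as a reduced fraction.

d4 = 1
d5 = 19/4
d6 = 3
d7 = 3
d8 = 2
d9 = 5
d10 = 3/2
endpoint = (-9/2, 0)

Apply edit: d1 := 1
  d4 = d2/5 = 1
  d5 = d2/2 + 3 - d3/4 = 19/4
  d6 = d1*3 = 3
  d7 = d1*3 = 3
  d8 = d4*2 = 2
  d9 = d5 - d3/3 + d2/4 = 5
  d10 = d7/2 = 3/2
Walk from origin (0, 0):
  seg 1: right by d1 = 1 → (1, 0)
  seg 2: down by d9 = 5 → (1, -5)
  seg 3: left by d2 = 5 → (-4, -5)
  seg 4: left by d10 = 3/2 → (-11/2, -5)
  seg 5: left by d9 = 5 → (-21/2, -5)
  seg 6: up by d3 = 3 → (-21/2, -2)
  seg 7: right by d7 = 3 → (-15/2, -2)
  seg 8: down by d1 = 1 → (-15/2, -3)
  seg 9: right by d7 = 3 → (-9/2, -3)
  seg 10: up by d3 = 3 → (-9/2, 0)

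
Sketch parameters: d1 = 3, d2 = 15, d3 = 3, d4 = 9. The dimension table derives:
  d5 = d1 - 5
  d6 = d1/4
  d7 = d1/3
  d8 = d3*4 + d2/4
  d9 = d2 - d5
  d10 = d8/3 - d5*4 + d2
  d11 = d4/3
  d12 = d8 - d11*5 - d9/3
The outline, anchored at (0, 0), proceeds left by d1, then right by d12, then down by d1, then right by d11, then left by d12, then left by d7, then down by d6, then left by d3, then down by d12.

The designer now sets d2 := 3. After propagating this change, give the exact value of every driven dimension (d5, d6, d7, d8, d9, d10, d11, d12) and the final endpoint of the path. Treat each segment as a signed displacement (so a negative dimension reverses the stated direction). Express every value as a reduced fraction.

d5 = -2
d6 = 3/4
d7 = 1
d8 = 51/4
d9 = 5
d10 = 61/4
d11 = 3
d12 = -47/12
endpoint = (-4, 1/6)

Apply edit: d2 := 3
  d5 = d1 - 5 = -2
  d6 = d1/4 = 3/4
  d7 = d1/3 = 1
  d8 = d3*4 + d2/4 = 51/4
  d9 = d2 - d5 = 5
  d10 = d8/3 - d5*4 + d2 = 61/4
  d11 = d4/3 = 3
  d12 = d8 - d11*5 - d9/3 = -47/12
Walk from origin (0, 0):
  seg 1: left by d1 = 3 → (-3, 0)
  seg 2: right by d12 = -47/12 → (-83/12, 0)
  seg 3: down by d1 = 3 → (-83/12, -3)
  seg 4: right by d11 = 3 → (-47/12, -3)
  seg 5: left by d12 = -47/12 → (0, -3)
  seg 6: left by d7 = 1 → (-1, -3)
  seg 7: down by d6 = 3/4 → (-1, -15/4)
  seg 8: left by d3 = 3 → (-4, -15/4)
  seg 9: down by d12 = -47/12 → (-4, 1/6)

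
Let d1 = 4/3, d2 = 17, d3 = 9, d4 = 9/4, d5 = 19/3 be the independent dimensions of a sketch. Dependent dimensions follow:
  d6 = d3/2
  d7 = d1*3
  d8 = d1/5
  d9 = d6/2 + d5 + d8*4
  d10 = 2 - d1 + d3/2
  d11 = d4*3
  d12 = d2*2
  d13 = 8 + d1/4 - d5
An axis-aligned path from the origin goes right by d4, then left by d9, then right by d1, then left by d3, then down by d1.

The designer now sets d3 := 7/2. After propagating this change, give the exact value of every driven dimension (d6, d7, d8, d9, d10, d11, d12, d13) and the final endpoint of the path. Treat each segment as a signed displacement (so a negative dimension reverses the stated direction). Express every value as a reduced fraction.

Apply edit: d3 := 7/2
  d6 = d3/2 = 7/4
  d7 = d1*3 = 4
  d8 = d1/5 = 4/15
  d9 = d6/2 + d5 + d8*4 = 331/40
  d10 = 2 - d1 + d3/2 = 29/12
  d11 = d4*3 = 27/4
  d12 = d2*2 = 34
  d13 = 8 + d1/4 - d5 = 2
Walk from origin (0, 0):
  seg 1: right by d4 = 9/4 → (9/4, 0)
  seg 2: left by d9 = 331/40 → (-241/40, 0)
  seg 3: right by d1 = 4/3 → (-563/120, 0)
  seg 4: left by d3 = 7/2 → (-983/120, 0)
  seg 5: down by d1 = 4/3 → (-983/120, -4/3)

d6 = 7/4
d7 = 4
d8 = 4/15
d9 = 331/40
d10 = 29/12
d11 = 27/4
d12 = 34
d13 = 2
endpoint = (-983/120, -4/3)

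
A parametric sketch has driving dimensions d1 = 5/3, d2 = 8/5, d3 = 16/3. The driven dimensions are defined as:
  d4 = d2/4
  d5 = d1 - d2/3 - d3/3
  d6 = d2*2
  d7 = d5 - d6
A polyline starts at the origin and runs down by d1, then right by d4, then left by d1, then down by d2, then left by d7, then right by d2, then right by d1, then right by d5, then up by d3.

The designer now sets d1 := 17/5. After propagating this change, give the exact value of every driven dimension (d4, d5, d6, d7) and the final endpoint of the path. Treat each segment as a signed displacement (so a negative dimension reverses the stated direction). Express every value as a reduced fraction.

d4 = 2/5
d5 = 49/45
d6 = 16/5
d7 = -19/9
endpoint = (26/5, 1/3)

Apply edit: d1 := 17/5
  d4 = d2/4 = 2/5
  d5 = d1 - d2/3 - d3/3 = 49/45
  d6 = d2*2 = 16/5
  d7 = d5 - d6 = -19/9
Walk from origin (0, 0):
  seg 1: down by d1 = 17/5 → (0, -17/5)
  seg 2: right by d4 = 2/5 → (2/5, -17/5)
  seg 3: left by d1 = 17/5 → (-3, -17/5)
  seg 4: down by d2 = 8/5 → (-3, -5)
  seg 5: left by d7 = -19/9 → (-8/9, -5)
  seg 6: right by d2 = 8/5 → (32/45, -5)
  seg 7: right by d1 = 17/5 → (37/9, -5)
  seg 8: right by d5 = 49/45 → (26/5, -5)
  seg 9: up by d3 = 16/3 → (26/5, 1/3)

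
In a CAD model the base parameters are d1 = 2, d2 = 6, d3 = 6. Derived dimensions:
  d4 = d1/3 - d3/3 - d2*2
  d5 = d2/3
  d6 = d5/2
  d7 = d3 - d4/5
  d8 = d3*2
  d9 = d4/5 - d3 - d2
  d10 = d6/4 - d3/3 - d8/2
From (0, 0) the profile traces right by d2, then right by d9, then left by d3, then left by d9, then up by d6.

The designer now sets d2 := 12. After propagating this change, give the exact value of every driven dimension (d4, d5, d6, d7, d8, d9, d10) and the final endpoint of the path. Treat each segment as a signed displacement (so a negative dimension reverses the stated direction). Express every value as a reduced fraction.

Apply edit: d2 := 12
  d4 = d1/3 - d3/3 - d2*2 = -76/3
  d5 = d2/3 = 4
  d6 = d5/2 = 2
  d7 = d3 - d4/5 = 166/15
  d8 = d3*2 = 12
  d9 = d4/5 - d3 - d2 = -346/15
  d10 = d6/4 - d3/3 - d8/2 = -15/2
Walk from origin (0, 0):
  seg 1: right by d2 = 12 → (12, 0)
  seg 2: right by d9 = -346/15 → (-166/15, 0)
  seg 3: left by d3 = 6 → (-256/15, 0)
  seg 4: left by d9 = -346/15 → (6, 0)
  seg 5: up by d6 = 2 → (6, 2)

d4 = -76/3
d5 = 4
d6 = 2
d7 = 166/15
d8 = 12
d9 = -346/15
d10 = -15/2
endpoint = (6, 2)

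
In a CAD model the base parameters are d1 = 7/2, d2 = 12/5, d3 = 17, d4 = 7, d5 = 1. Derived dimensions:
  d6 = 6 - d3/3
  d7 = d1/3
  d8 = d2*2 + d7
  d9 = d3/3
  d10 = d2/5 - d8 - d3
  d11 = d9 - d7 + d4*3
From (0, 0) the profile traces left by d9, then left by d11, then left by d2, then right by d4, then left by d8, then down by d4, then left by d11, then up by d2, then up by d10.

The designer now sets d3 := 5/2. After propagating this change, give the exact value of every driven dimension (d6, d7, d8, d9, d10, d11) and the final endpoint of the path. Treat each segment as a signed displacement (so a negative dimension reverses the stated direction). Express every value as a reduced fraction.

d6 = 31/6
d7 = 7/6
d8 = 179/30
d9 = 5/6
d10 = -599/75
d11 = 62/3
endpoint = (-653/15, -944/75)

Apply edit: d3 := 5/2
  d6 = 6 - d3/3 = 31/6
  d7 = d1/3 = 7/6
  d8 = d2*2 + d7 = 179/30
  d9 = d3/3 = 5/6
  d10 = d2/5 - d8 - d3 = -599/75
  d11 = d9 - d7 + d4*3 = 62/3
Walk from origin (0, 0):
  seg 1: left by d9 = 5/6 → (-5/6, 0)
  seg 2: left by d11 = 62/3 → (-43/2, 0)
  seg 3: left by d2 = 12/5 → (-239/10, 0)
  seg 4: right by d4 = 7 → (-169/10, 0)
  seg 5: left by d8 = 179/30 → (-343/15, 0)
  seg 6: down by d4 = 7 → (-343/15, -7)
  seg 7: left by d11 = 62/3 → (-653/15, -7)
  seg 8: up by d2 = 12/5 → (-653/15, -23/5)
  seg 9: up by d10 = -599/75 → (-653/15, -944/75)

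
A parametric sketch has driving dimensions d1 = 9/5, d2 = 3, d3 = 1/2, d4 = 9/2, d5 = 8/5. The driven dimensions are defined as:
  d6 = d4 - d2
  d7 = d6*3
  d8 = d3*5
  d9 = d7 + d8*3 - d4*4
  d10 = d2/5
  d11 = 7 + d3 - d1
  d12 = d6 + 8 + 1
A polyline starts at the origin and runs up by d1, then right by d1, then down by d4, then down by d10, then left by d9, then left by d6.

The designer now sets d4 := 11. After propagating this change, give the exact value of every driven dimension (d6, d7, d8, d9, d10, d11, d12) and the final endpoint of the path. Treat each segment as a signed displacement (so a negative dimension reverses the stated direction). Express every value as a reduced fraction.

Apply edit: d4 := 11
  d6 = d4 - d2 = 8
  d7 = d6*3 = 24
  d8 = d3*5 = 5/2
  d9 = d7 + d8*3 - d4*4 = -25/2
  d10 = d2/5 = 3/5
  d11 = 7 + d3 - d1 = 57/10
  d12 = d6 + 8 + 1 = 17
Walk from origin (0, 0):
  seg 1: up by d1 = 9/5 → (0, 9/5)
  seg 2: right by d1 = 9/5 → (9/5, 9/5)
  seg 3: down by d4 = 11 → (9/5, -46/5)
  seg 4: down by d10 = 3/5 → (9/5, -49/5)
  seg 5: left by d9 = -25/2 → (143/10, -49/5)
  seg 6: left by d6 = 8 → (63/10, -49/5)

d6 = 8
d7 = 24
d8 = 5/2
d9 = -25/2
d10 = 3/5
d11 = 57/10
d12 = 17
endpoint = (63/10, -49/5)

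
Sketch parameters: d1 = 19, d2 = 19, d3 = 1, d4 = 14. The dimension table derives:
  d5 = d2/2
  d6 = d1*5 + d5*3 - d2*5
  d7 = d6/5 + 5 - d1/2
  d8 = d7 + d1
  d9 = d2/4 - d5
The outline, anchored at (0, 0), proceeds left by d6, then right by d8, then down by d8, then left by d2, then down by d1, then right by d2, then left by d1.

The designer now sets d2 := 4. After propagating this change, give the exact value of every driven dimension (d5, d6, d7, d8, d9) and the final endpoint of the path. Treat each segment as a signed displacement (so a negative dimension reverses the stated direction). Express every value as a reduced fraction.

Apply edit: d2 := 4
  d5 = d2/2 = 2
  d6 = d1*5 + d5*3 - d2*5 = 81
  d7 = d6/5 + 5 - d1/2 = 117/10
  d8 = d7 + d1 = 307/10
  d9 = d2/4 - d5 = -1
Walk from origin (0, 0):
  seg 1: left by d6 = 81 → (-81, 0)
  seg 2: right by d8 = 307/10 → (-503/10, 0)
  seg 3: down by d8 = 307/10 → (-503/10, -307/10)
  seg 4: left by d2 = 4 → (-543/10, -307/10)
  seg 5: down by d1 = 19 → (-543/10, -497/10)
  seg 6: right by d2 = 4 → (-503/10, -497/10)
  seg 7: left by d1 = 19 → (-693/10, -497/10)

d5 = 2
d6 = 81
d7 = 117/10
d8 = 307/10
d9 = -1
endpoint = (-693/10, -497/10)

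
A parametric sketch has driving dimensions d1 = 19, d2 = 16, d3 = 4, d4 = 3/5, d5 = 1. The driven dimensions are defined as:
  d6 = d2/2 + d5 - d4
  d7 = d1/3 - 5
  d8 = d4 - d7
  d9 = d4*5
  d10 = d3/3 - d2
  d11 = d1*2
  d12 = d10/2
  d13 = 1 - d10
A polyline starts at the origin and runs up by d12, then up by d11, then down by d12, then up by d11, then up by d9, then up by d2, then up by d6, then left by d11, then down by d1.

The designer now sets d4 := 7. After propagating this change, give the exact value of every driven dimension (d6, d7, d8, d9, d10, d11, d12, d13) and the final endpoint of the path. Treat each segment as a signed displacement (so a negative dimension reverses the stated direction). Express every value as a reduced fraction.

Apply edit: d4 := 7
  d6 = d2/2 + d5 - d4 = 2
  d7 = d1/3 - 5 = 4/3
  d8 = d4 - d7 = 17/3
  d9 = d4*5 = 35
  d10 = d3/3 - d2 = -44/3
  d11 = d1*2 = 38
  d12 = d10/2 = -22/3
  d13 = 1 - d10 = 47/3
Walk from origin (0, 0):
  seg 1: up by d12 = -22/3 → (0, -22/3)
  seg 2: up by d11 = 38 → (0, 92/3)
  seg 3: down by d12 = -22/3 → (0, 38)
  seg 4: up by d11 = 38 → (0, 76)
  seg 5: up by d9 = 35 → (0, 111)
  seg 6: up by d2 = 16 → (0, 127)
  seg 7: up by d6 = 2 → (0, 129)
  seg 8: left by d11 = 38 → (-38, 129)
  seg 9: down by d1 = 19 → (-38, 110)

d6 = 2
d7 = 4/3
d8 = 17/3
d9 = 35
d10 = -44/3
d11 = 38
d12 = -22/3
d13 = 47/3
endpoint = (-38, 110)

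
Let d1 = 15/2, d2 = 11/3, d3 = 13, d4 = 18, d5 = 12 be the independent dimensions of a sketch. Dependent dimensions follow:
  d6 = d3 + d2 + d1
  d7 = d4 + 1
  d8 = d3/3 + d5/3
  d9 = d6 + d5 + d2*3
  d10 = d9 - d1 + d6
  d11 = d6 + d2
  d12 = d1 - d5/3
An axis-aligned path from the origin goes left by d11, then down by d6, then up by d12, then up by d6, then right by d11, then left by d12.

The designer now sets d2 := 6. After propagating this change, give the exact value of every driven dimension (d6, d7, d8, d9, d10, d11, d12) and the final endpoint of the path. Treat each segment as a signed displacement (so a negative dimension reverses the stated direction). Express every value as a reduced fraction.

Apply edit: d2 := 6
  d6 = d3 + d2 + d1 = 53/2
  d7 = d4 + 1 = 19
  d8 = d3/3 + d5/3 = 25/3
  d9 = d6 + d5 + d2*3 = 113/2
  d10 = d9 - d1 + d6 = 151/2
  d11 = d6 + d2 = 65/2
  d12 = d1 - d5/3 = 7/2
Walk from origin (0, 0):
  seg 1: left by d11 = 65/2 → (-65/2, 0)
  seg 2: down by d6 = 53/2 → (-65/2, -53/2)
  seg 3: up by d12 = 7/2 → (-65/2, -23)
  seg 4: up by d6 = 53/2 → (-65/2, 7/2)
  seg 5: right by d11 = 65/2 → (0, 7/2)
  seg 6: left by d12 = 7/2 → (-7/2, 7/2)

d6 = 53/2
d7 = 19
d8 = 25/3
d9 = 113/2
d10 = 151/2
d11 = 65/2
d12 = 7/2
endpoint = (-7/2, 7/2)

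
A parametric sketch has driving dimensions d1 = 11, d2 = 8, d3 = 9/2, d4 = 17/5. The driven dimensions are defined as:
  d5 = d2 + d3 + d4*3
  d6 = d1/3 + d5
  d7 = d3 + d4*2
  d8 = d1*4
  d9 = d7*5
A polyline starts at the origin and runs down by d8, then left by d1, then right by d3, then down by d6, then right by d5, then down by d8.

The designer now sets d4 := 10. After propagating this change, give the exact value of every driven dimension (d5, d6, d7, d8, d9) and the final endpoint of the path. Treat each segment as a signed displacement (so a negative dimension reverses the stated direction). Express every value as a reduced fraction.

d5 = 85/2
d6 = 277/6
d7 = 49/2
d8 = 44
d9 = 245/2
endpoint = (36, -805/6)

Apply edit: d4 := 10
  d5 = d2 + d3 + d4*3 = 85/2
  d6 = d1/3 + d5 = 277/6
  d7 = d3 + d4*2 = 49/2
  d8 = d1*4 = 44
  d9 = d7*5 = 245/2
Walk from origin (0, 0):
  seg 1: down by d8 = 44 → (0, -44)
  seg 2: left by d1 = 11 → (-11, -44)
  seg 3: right by d3 = 9/2 → (-13/2, -44)
  seg 4: down by d6 = 277/6 → (-13/2, -541/6)
  seg 5: right by d5 = 85/2 → (36, -541/6)
  seg 6: down by d8 = 44 → (36, -805/6)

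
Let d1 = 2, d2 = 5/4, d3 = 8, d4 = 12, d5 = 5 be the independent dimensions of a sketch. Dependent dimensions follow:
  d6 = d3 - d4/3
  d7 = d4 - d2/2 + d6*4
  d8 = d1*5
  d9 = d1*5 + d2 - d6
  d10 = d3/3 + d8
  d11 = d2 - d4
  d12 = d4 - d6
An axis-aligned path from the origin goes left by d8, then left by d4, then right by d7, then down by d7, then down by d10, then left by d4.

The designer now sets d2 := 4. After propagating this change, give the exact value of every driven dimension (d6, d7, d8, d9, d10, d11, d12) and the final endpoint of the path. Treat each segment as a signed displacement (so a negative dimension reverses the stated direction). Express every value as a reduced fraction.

d6 = 4
d7 = 26
d8 = 10
d9 = 10
d10 = 38/3
d11 = -8
d12 = 8
endpoint = (-8, -116/3)

Apply edit: d2 := 4
  d6 = d3 - d4/3 = 4
  d7 = d4 - d2/2 + d6*4 = 26
  d8 = d1*5 = 10
  d9 = d1*5 + d2 - d6 = 10
  d10 = d3/3 + d8 = 38/3
  d11 = d2 - d4 = -8
  d12 = d4 - d6 = 8
Walk from origin (0, 0):
  seg 1: left by d8 = 10 → (-10, 0)
  seg 2: left by d4 = 12 → (-22, 0)
  seg 3: right by d7 = 26 → (4, 0)
  seg 4: down by d7 = 26 → (4, -26)
  seg 5: down by d10 = 38/3 → (4, -116/3)
  seg 6: left by d4 = 12 → (-8, -116/3)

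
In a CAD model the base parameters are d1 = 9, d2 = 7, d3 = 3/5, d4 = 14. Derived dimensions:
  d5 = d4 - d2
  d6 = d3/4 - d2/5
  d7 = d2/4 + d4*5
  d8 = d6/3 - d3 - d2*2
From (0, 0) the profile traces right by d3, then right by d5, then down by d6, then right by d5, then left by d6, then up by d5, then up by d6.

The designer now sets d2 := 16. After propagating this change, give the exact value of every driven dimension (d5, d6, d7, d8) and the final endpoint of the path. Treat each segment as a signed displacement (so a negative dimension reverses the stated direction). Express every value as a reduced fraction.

d5 = -2
d6 = -61/20
d7 = 74
d8 = -2017/60
endpoint = (-7/20, -2)

Apply edit: d2 := 16
  d5 = d4 - d2 = -2
  d6 = d3/4 - d2/5 = -61/20
  d7 = d2/4 + d4*5 = 74
  d8 = d6/3 - d3 - d2*2 = -2017/60
Walk from origin (0, 0):
  seg 1: right by d3 = 3/5 → (3/5, 0)
  seg 2: right by d5 = -2 → (-7/5, 0)
  seg 3: down by d6 = -61/20 → (-7/5, 61/20)
  seg 4: right by d5 = -2 → (-17/5, 61/20)
  seg 5: left by d6 = -61/20 → (-7/20, 61/20)
  seg 6: up by d5 = -2 → (-7/20, 21/20)
  seg 7: up by d6 = -61/20 → (-7/20, -2)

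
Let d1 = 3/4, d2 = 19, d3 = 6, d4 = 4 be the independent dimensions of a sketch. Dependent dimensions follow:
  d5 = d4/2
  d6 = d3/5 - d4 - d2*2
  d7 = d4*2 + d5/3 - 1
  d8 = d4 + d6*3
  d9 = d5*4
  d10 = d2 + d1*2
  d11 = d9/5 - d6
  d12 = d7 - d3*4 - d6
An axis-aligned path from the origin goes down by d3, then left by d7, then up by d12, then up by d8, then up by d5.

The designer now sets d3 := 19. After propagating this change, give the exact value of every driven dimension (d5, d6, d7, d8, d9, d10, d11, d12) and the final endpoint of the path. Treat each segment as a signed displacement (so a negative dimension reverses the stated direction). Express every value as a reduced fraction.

d5 = 2
d6 = -191/5
d7 = 23/3
d8 = -553/5
d9 = 8
d10 = 41/2
d11 = 199/5
d12 = -452/15
endpoint = (-23/3, -2366/15)

Apply edit: d3 := 19
  d5 = d4/2 = 2
  d6 = d3/5 - d4 - d2*2 = -191/5
  d7 = d4*2 + d5/3 - 1 = 23/3
  d8 = d4 + d6*3 = -553/5
  d9 = d5*4 = 8
  d10 = d2 + d1*2 = 41/2
  d11 = d9/5 - d6 = 199/5
  d12 = d7 - d3*4 - d6 = -452/15
Walk from origin (0, 0):
  seg 1: down by d3 = 19 → (0, -19)
  seg 2: left by d7 = 23/3 → (-23/3, -19)
  seg 3: up by d12 = -452/15 → (-23/3, -737/15)
  seg 4: up by d8 = -553/5 → (-23/3, -2396/15)
  seg 5: up by d5 = 2 → (-23/3, -2366/15)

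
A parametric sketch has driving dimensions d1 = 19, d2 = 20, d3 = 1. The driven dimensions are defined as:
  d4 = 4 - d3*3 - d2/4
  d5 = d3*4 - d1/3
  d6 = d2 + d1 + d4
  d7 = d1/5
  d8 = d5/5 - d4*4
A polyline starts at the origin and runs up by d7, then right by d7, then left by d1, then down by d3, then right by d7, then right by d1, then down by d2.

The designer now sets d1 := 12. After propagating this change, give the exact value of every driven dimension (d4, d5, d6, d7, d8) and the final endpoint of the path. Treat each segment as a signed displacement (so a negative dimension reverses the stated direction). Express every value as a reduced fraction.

Apply edit: d1 := 12
  d4 = 4 - d3*3 - d2/4 = -4
  d5 = d3*4 - d1/3 = 0
  d6 = d2 + d1 + d4 = 28
  d7 = d1/5 = 12/5
  d8 = d5/5 - d4*4 = 16
Walk from origin (0, 0):
  seg 1: up by d7 = 12/5 → (0, 12/5)
  seg 2: right by d7 = 12/5 → (12/5, 12/5)
  seg 3: left by d1 = 12 → (-48/5, 12/5)
  seg 4: down by d3 = 1 → (-48/5, 7/5)
  seg 5: right by d7 = 12/5 → (-36/5, 7/5)
  seg 6: right by d1 = 12 → (24/5, 7/5)
  seg 7: down by d2 = 20 → (24/5, -93/5)

d4 = -4
d5 = 0
d6 = 28
d7 = 12/5
d8 = 16
endpoint = (24/5, -93/5)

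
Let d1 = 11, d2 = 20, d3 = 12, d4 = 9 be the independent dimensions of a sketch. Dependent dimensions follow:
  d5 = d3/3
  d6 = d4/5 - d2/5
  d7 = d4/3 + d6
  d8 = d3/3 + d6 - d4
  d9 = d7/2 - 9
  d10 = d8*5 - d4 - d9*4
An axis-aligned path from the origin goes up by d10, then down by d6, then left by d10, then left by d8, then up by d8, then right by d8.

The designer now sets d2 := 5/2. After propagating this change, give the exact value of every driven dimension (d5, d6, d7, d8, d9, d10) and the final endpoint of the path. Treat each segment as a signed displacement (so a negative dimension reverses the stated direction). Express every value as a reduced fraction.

d5 = 4
d6 = 13/10
d7 = 43/10
d8 = -37/10
d9 = -137/20
d10 = -1/10
endpoint = (1/10, -51/10)

Apply edit: d2 := 5/2
  d5 = d3/3 = 4
  d6 = d4/5 - d2/5 = 13/10
  d7 = d4/3 + d6 = 43/10
  d8 = d3/3 + d6 - d4 = -37/10
  d9 = d7/2 - 9 = -137/20
  d10 = d8*5 - d4 - d9*4 = -1/10
Walk from origin (0, 0):
  seg 1: up by d10 = -1/10 → (0, -1/10)
  seg 2: down by d6 = 13/10 → (0, -7/5)
  seg 3: left by d10 = -1/10 → (1/10, -7/5)
  seg 4: left by d8 = -37/10 → (19/5, -7/5)
  seg 5: up by d8 = -37/10 → (19/5, -51/10)
  seg 6: right by d8 = -37/10 → (1/10, -51/10)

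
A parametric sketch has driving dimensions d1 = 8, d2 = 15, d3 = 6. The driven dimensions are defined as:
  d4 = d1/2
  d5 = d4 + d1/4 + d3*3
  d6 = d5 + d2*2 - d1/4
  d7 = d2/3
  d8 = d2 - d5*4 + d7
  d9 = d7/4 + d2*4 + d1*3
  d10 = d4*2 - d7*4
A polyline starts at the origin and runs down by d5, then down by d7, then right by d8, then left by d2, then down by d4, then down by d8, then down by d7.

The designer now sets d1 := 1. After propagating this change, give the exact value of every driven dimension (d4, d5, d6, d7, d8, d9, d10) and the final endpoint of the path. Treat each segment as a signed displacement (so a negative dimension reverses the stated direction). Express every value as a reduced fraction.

Apply edit: d1 := 1
  d4 = d1/2 = 1/2
  d5 = d4 + d1/4 + d3*3 = 75/4
  d6 = d5 + d2*2 - d1/4 = 97/2
  d7 = d2/3 = 5
  d8 = d2 - d5*4 + d7 = -55
  d9 = d7/4 + d2*4 + d1*3 = 257/4
  d10 = d4*2 - d7*4 = -19
Walk from origin (0, 0):
  seg 1: down by d5 = 75/4 → (0, -75/4)
  seg 2: down by d7 = 5 → (0, -95/4)
  seg 3: right by d8 = -55 → (-55, -95/4)
  seg 4: left by d2 = 15 → (-70, -95/4)
  seg 5: down by d4 = 1/2 → (-70, -97/4)
  seg 6: down by d8 = -55 → (-70, 123/4)
  seg 7: down by d7 = 5 → (-70, 103/4)

d4 = 1/2
d5 = 75/4
d6 = 97/2
d7 = 5
d8 = -55
d9 = 257/4
d10 = -19
endpoint = (-70, 103/4)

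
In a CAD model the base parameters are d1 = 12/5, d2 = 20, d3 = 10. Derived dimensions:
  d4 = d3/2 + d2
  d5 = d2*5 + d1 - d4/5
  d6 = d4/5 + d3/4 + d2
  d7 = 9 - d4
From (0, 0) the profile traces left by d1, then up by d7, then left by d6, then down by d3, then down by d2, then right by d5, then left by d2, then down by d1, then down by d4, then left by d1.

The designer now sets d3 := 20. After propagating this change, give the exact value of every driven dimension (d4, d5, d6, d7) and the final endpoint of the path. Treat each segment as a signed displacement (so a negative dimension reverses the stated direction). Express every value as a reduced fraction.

d4 = 30
d5 = 482/5
d6 = 31
d7 = -21
endpoint = (203/5, -467/5)

Apply edit: d3 := 20
  d4 = d3/2 + d2 = 30
  d5 = d2*5 + d1 - d4/5 = 482/5
  d6 = d4/5 + d3/4 + d2 = 31
  d7 = 9 - d4 = -21
Walk from origin (0, 0):
  seg 1: left by d1 = 12/5 → (-12/5, 0)
  seg 2: up by d7 = -21 → (-12/5, -21)
  seg 3: left by d6 = 31 → (-167/5, -21)
  seg 4: down by d3 = 20 → (-167/5, -41)
  seg 5: down by d2 = 20 → (-167/5, -61)
  seg 6: right by d5 = 482/5 → (63, -61)
  seg 7: left by d2 = 20 → (43, -61)
  seg 8: down by d1 = 12/5 → (43, -317/5)
  seg 9: down by d4 = 30 → (43, -467/5)
  seg 10: left by d1 = 12/5 → (203/5, -467/5)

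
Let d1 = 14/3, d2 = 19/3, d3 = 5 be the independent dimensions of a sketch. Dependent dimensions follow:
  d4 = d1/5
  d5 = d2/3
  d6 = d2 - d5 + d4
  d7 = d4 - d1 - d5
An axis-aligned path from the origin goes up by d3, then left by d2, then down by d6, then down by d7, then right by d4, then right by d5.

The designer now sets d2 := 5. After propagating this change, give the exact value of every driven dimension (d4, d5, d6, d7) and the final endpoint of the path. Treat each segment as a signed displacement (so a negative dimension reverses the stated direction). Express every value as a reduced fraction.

Apply edit: d2 := 5
  d4 = d1/5 = 14/15
  d5 = d2/3 = 5/3
  d6 = d2 - d5 + d4 = 64/15
  d7 = d4 - d1 - d5 = -27/5
Walk from origin (0, 0):
  seg 1: up by d3 = 5 → (0, 5)
  seg 2: left by d2 = 5 → (-5, 5)
  seg 3: down by d6 = 64/15 → (-5, 11/15)
  seg 4: down by d7 = -27/5 → (-5, 92/15)
  seg 5: right by d4 = 14/15 → (-61/15, 92/15)
  seg 6: right by d5 = 5/3 → (-12/5, 92/15)

d4 = 14/15
d5 = 5/3
d6 = 64/15
d7 = -27/5
endpoint = (-12/5, 92/15)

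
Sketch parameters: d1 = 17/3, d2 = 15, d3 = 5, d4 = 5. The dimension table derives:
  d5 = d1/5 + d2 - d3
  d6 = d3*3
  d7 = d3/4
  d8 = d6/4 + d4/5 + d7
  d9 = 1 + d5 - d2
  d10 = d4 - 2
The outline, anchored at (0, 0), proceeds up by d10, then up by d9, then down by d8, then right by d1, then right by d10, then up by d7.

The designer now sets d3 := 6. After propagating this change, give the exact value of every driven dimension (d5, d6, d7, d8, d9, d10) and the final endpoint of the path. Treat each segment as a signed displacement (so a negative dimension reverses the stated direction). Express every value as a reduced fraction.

d5 = 152/15
d6 = 18
d7 = 3/2
d8 = 7
d9 = -58/15
d10 = 3
endpoint = (26/3, -191/30)

Apply edit: d3 := 6
  d5 = d1/5 + d2 - d3 = 152/15
  d6 = d3*3 = 18
  d7 = d3/4 = 3/2
  d8 = d6/4 + d4/5 + d7 = 7
  d9 = 1 + d5 - d2 = -58/15
  d10 = d4 - 2 = 3
Walk from origin (0, 0):
  seg 1: up by d10 = 3 → (0, 3)
  seg 2: up by d9 = -58/15 → (0, -13/15)
  seg 3: down by d8 = 7 → (0, -118/15)
  seg 4: right by d1 = 17/3 → (17/3, -118/15)
  seg 5: right by d10 = 3 → (26/3, -118/15)
  seg 6: up by d7 = 3/2 → (26/3, -191/30)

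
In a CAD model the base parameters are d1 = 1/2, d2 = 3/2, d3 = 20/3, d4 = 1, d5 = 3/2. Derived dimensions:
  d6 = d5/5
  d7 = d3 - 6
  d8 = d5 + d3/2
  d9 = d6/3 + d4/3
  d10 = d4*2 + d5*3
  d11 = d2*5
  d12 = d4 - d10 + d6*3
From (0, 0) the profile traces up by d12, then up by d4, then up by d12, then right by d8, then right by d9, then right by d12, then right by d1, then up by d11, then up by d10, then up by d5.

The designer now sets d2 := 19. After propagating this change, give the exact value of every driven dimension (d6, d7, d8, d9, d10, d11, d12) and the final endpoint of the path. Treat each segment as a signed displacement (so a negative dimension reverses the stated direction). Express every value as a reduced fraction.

d6 = 3/10
d7 = 2/3
d8 = 29/6
d9 = 13/30
d10 = 13/2
d11 = 95
d12 = -23/5
endpoint = (7/6, 474/5)

Apply edit: d2 := 19
  d6 = d5/5 = 3/10
  d7 = d3 - 6 = 2/3
  d8 = d5 + d3/2 = 29/6
  d9 = d6/3 + d4/3 = 13/30
  d10 = d4*2 + d5*3 = 13/2
  d11 = d2*5 = 95
  d12 = d4 - d10 + d6*3 = -23/5
Walk from origin (0, 0):
  seg 1: up by d12 = -23/5 → (0, -23/5)
  seg 2: up by d4 = 1 → (0, -18/5)
  seg 3: up by d12 = -23/5 → (0, -41/5)
  seg 4: right by d8 = 29/6 → (29/6, -41/5)
  seg 5: right by d9 = 13/30 → (79/15, -41/5)
  seg 6: right by d12 = -23/5 → (2/3, -41/5)
  seg 7: right by d1 = 1/2 → (7/6, -41/5)
  seg 8: up by d11 = 95 → (7/6, 434/5)
  seg 9: up by d10 = 13/2 → (7/6, 933/10)
  seg 10: up by d5 = 3/2 → (7/6, 474/5)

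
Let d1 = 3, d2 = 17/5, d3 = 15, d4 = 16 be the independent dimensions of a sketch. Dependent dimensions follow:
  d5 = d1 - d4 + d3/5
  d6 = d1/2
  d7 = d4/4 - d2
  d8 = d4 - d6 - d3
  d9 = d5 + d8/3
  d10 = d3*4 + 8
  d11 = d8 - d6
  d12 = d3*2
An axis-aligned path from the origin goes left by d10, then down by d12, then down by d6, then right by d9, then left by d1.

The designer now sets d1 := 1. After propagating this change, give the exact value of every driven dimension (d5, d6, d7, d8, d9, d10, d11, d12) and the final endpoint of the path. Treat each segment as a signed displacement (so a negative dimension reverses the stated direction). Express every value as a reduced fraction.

Apply edit: d1 := 1
  d5 = d1 - d4 + d3/5 = -12
  d6 = d1/2 = 1/2
  d7 = d4/4 - d2 = 3/5
  d8 = d4 - d6 - d3 = 1/2
  d9 = d5 + d8/3 = -71/6
  d10 = d3*4 + 8 = 68
  d11 = d8 - d6 = 0
  d12 = d3*2 = 30
Walk from origin (0, 0):
  seg 1: left by d10 = 68 → (-68, 0)
  seg 2: down by d12 = 30 → (-68, -30)
  seg 3: down by d6 = 1/2 → (-68, -61/2)
  seg 4: right by d9 = -71/6 → (-479/6, -61/2)
  seg 5: left by d1 = 1 → (-485/6, -61/2)

d5 = -12
d6 = 1/2
d7 = 3/5
d8 = 1/2
d9 = -71/6
d10 = 68
d11 = 0
d12 = 30
endpoint = (-485/6, -61/2)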